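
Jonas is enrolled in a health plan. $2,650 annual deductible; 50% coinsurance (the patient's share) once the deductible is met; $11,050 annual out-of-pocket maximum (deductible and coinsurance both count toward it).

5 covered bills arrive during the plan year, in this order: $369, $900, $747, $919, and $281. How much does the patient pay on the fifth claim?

$140.50

#1 ($369): fully absorbed by the deductible. Cost to patient: $369. OOP to date $369.
#2 ($900): all of it applies to the deductible. Cost to patient: $900. OOP to date $1,269.
#3 ($747): all of it applies to the deductible. Patient owes $747 (running OOP $2,016).
#4 ($919): $634 finishes the deductible; $285 goes to coinsurance; 50% of $285 = $142.50. Patient pays $776.50; OOP now $2,792.50.
#5 ($281): 50% coinsurance on $281 = $140.50. Cost to patient: $140.50. OOP to date $2,933.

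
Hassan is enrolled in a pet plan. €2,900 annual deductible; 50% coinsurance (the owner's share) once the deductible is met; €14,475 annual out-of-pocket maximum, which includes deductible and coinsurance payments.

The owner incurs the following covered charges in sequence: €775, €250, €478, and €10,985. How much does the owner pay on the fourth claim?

#1 (€775): entire amount goes to the deductible. Cost to owner: €775. OOP to date €775.
#2 (€250): all of it applies to the deductible. Owner pays €250; OOP now €1,025.
#3 (€478): all of it applies to the deductible. Owner pays €478; OOP now €1,503.
#4 (€10,985): deductible takes €1,397, €9,588 remains; owner's 50% is €4,794. Cost to owner: €6,191. OOP to date €7,694.

€6,191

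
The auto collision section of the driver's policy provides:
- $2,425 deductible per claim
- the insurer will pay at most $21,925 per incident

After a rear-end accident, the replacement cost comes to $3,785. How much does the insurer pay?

Subtract the deductible: $3,785 − $2,425 = $1,360.
$1,360 ≤ $21,925, so the limit doesn't bind; insurer pays $1,360.

$1,360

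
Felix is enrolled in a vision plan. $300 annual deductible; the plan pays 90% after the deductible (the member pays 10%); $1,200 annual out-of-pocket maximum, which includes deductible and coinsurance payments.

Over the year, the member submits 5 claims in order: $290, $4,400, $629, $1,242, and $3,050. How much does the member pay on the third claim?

Claim 1 ($290): fully absorbed by the deductible. Cost to member: $290. OOP to date $290.
Claim 2 ($4,400): $10 to deductible, leaving $4,390; 10% of $4,390 = $439. Cost to member: $449. OOP to date $739.
Claim 3 ($629): 10% coinsurance on $629 = $62.90. Member owes $62.90 (running OOP $801.90).

$62.90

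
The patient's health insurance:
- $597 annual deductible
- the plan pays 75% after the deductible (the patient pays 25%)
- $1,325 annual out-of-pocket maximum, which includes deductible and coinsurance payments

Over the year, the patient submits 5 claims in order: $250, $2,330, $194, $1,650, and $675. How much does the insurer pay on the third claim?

Claim 1 ($250): all of it applies to the deductible. Patient owes $250 (running OOP $250). Insurer: $250 − $250 = $0.
Claim 2 ($2,330): $347 to deductible, leaving $1,983; patient's 25% is $495.75. Patient pays $842.75; OOP now $1,092.75. Insurer: $2,330 − $842.75 = $1,487.25.
Claim 3 ($194): 25% coinsurance on $194 = $48.50. Patient owes $48.50 (running OOP $1,141.25). Plan pays $194 − $48.50 = $145.50.

$145.50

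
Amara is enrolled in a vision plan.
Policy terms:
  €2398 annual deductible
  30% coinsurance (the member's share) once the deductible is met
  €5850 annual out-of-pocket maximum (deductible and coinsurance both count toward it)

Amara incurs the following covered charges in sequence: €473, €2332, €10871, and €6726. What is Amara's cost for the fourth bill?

€68.60

#1 (€473): fully absorbed by the deductible. Member owes €473 (running OOP €473).
#2 (€2332): deductible takes €1925, €407 remains; member's 30% is €122.10. Member pays €2047.10; OOP now €2520.10.
#3 (€10871): deductible met; 30% of €10871 = €3261.30. Member owes €3261.30 (running OOP €5781.40).
#4 (€6726): deductible already satisfied, so member's share is 30% × €6726 = €2017.80. Adding that to €5781.40 gives €7799.20, past the €5850 cap; member pays only €5850 − €5781.40 = €68.60.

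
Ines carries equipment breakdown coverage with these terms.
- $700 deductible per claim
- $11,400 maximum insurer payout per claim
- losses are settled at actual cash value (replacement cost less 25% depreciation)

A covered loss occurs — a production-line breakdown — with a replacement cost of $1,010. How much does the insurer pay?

$57.50

Actual cash value after 25% depreciation: $1,010 × 75% = $757.50.
Subtract the deductible: $757.50 − $700 = $57.50.
$57.50 is within the $11,400 limit, so the insurer pays $57.50.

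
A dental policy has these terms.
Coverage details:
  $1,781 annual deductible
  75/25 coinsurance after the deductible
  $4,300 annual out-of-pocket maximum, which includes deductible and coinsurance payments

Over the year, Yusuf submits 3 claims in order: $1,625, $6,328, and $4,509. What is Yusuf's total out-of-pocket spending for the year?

$4,300

Claim 1 ($1,625): fully absorbed by the deductible. Patient owes $1,625 (running OOP $1,625).
Claim 2 ($6,328): $156 to deductible, leaving $6,172; patient's 25% is $1,543. Patient pays $1,699; OOP now $3,324.
Claim 3 ($4,509): deductible already satisfied, so patient's share is 25% × $4,509 = $1,127.25. OOP would hit $4,451.25 > $4,300, so the cap limits the patient to $4,300 − $3,324 = $976.
Summing the patient's payments: $1,625 + $1,699 + $976 = $4,300.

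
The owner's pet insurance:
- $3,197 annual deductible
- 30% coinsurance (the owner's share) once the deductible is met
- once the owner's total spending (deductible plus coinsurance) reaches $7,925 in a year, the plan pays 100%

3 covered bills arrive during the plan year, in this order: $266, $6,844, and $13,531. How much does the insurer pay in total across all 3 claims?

$12,716

Claim 1 — $266: all of it applies to the deductible. Cost to owner: $266. OOP to date $266. Plan pays $266 − $266 = $0.
Claim 2 — $6,844: $2,931 to deductible, leaving $3,913; coinsurance $3,913 × 30% = $1,173.90. Cost to owner: $4,104.90. OOP to date $4,370.90. Plan pays $6,844 − $4,104.90 = $2,739.10.
Claim 3 — $13,531: 30% coinsurance on $13,531 = $4,059.30. That would push OOP to $8,430.20, over the $7,925 cap, so owner pays $7,925 − $4,370.90 = $3,554.10. Insurer: $13,531 − $3,554.10 = $9,976.90.
Insurer total: $0 + $2,739.10 + $9,976.90 = $12,716.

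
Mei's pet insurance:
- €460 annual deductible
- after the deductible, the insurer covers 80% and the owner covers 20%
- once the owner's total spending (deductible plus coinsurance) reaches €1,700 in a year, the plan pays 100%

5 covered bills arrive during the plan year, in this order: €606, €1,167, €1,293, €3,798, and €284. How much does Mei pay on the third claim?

€258.60

#1 (€606): €460 finishes the deductible; €146 goes to coinsurance; 20% of €146 = €29.20. Cost to owner: €489.20. OOP to date €489.20.
#2 (€1,167): deductible met; 20% of €1,167 = €233.40. Owner owes €233.40 (running OOP €722.60).
#3 (€1,293): deductible met; 20% of €1,293 = €258.60. Owner owes €258.60 (running OOP €981.20).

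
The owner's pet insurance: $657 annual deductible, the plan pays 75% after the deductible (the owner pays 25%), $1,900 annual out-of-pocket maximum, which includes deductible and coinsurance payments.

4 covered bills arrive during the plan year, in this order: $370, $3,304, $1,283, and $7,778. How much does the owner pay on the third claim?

Claim 1 ($370): fully absorbed by the deductible. Owner pays $370; OOP now $370.
Claim 2 ($3,304): $287 to deductible, leaving $3,017; coinsurance $3,017 × 25% = $754.25. Owner owes $1,041.25 (running OOP $1,411.25).
Claim 3 ($1,283): deductible already satisfied, so owner's share is 25% × $1,283 = $320.75. Owner pays $320.75; OOP now $1,732.

$320.75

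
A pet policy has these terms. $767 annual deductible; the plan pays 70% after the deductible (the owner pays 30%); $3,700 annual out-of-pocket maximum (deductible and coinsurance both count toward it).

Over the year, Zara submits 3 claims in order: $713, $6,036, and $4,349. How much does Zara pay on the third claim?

Bill 1, $713: entire amount goes to the deductible. Owner owes $713 (running OOP $713).
Bill 2, $6,036: $54 finishes the deductible; $5,982 goes to coinsurance; 30% of $5,982 = $1,794.60. Owner owes $1,848.60 (running OOP $2,561.60).
Bill 3, $4,349: deductible met; 30% of $4,349 = $1,304.70. That would push OOP to $3,866.30, over the $3,700 cap, so owner pays $3,700 − $2,561.60 = $1,138.40.

$1,138.40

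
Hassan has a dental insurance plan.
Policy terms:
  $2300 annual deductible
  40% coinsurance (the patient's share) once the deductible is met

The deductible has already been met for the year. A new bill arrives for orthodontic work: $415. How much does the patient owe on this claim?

$166

The deductible is already satisfied, so the full bill goes to coinsurance.
Coinsurance: $415 × 40% = $166.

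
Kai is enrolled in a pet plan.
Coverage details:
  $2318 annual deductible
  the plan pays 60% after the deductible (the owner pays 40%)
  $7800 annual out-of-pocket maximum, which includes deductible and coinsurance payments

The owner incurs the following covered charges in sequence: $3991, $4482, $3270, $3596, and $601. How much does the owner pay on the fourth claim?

Claim 1 ($3991): deductible takes $2318, $1673 remains; 40% of $1673 = $669.20. Owner owes $2987.20 (running OOP $2987.20).
Claim 2 ($4482): deductible met; 40% of $4482 = $1792.80. Owner pays $1792.80; OOP now $4780.
Claim 3 ($3270): 40% coinsurance on $3270 = $1308. Cost to owner: $1308. OOP to date $6088.
Claim 4 ($3596): 40% coinsurance on $3596 = $1438.40. Owner pays $1438.40; OOP now $7526.40.

$1438.40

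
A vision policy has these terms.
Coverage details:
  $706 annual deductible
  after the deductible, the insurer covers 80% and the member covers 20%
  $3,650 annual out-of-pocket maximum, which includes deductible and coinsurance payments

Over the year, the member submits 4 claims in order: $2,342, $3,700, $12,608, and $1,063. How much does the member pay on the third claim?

#1 ($2,342): deductible takes $706, $1,636 remains; member's 20% is $327.20. Cost to member: $1,033.20. OOP to date $1,033.20.
#2 ($3,700): deductible met; 20% of $3,700 = $740. Member pays $740; OOP now $1,773.20.
#3 ($12,608): deductible already satisfied, so member's share is 20% × $12,608 = $2,521.60. OOP would hit $4,294.80 > $3,650, so the cap limits the member to $3,650 − $1,773.20 = $1,876.80.

$1,876.80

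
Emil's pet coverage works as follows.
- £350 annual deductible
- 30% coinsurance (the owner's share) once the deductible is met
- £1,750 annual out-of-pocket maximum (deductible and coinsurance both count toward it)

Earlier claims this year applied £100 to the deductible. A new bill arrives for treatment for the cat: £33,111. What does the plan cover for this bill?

Remaining deductible: £350 − £100 = £250.
The remaining £32,861 (= £33,111 − £250) moves to coinsurance.
30% of £32,861 = £9,858.30 falls to the owner.
So the owner owes £250 + £9,858.30 = £10,108.30 before any cap.
Year-to-date out-of-pocket would reach £100 + £10,108.30 = £10,208.30, above the £1,750 maximum, so the owner pays only £1,750 − £100 = £1,650.
Insurer pays the balance: £33,111 − £1,650 = £31,461.

£31,461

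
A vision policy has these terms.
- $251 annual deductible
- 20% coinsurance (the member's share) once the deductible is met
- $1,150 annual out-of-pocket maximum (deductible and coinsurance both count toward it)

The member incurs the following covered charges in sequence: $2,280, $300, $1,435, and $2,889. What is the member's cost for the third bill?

$287

Bill 1, $2,280: deductible takes $251, $2,029 remains; 20% of $2,029 = $405.80. Member pays $656.80; OOP now $656.80.
Bill 2, $300: deductible met; 20% of $300 = $60. Member owes $60 (running OOP $716.80).
Bill 3, $1,435: deductible met; 20% of $1,435 = $287. Cost to member: $287. OOP to date $1,003.80.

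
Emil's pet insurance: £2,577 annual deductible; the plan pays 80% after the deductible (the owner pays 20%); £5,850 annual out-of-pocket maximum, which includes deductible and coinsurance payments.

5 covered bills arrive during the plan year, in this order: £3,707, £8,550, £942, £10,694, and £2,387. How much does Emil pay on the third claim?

£188.40

#1 (£3,707): £2,577 finishes the deductible; £1,130 goes to coinsurance; 20% of £1,130 = £226. Owner pays £2,803; OOP now £2,803.
#2 (£8,550): deductible met; 20% of £8,550 = £1,710. Owner owes £1,710 (running OOP £4,513).
#3 (£942): deductible already satisfied, so owner's share is 20% × £942 = £188.40. Cost to owner: £188.40. OOP to date £4,701.40.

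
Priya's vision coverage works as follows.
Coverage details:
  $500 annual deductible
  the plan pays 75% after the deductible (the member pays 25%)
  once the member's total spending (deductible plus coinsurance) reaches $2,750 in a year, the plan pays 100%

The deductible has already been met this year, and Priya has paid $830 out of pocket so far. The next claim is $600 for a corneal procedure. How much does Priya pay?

$150

With the deductible met, the entire $600 is subject to coinsurance.
25% of $600 = $150 falls to the member.
Cumulative spending $830 + $150 = $980 stays under the $2,750 maximum.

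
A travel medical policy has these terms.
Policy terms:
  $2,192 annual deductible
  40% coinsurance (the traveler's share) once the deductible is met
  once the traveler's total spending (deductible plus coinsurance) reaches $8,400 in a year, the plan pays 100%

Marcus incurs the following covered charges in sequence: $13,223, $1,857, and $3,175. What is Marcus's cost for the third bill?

$1,052.80

Claim 1 ($13,223): deductible takes $2,192, $11,031 remains; coinsurance $11,031 × 40% = $4,412.40. Traveler pays $6,604.40; OOP now $6,604.40.
Claim 2 ($1,857): deductible already satisfied, so traveler's share is 40% × $1,857 = $742.80. Traveler owes $742.80 (running OOP $7,347.20).
Claim 3 ($3,175): deductible met; 40% of $3,175 = $1,270. OOP would hit $8,617.20 > $8,400, so the cap limits the traveler to $8,400 − $7,347.20 = $1,052.80.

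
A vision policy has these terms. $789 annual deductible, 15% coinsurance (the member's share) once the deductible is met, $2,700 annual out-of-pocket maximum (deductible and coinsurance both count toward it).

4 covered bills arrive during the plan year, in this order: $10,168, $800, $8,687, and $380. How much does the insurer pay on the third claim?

#1 ($10,168): $789 to deductible, leaving $9,379; member's 15% is $1,406.85. Member owes $2,195.85 (running OOP $2,195.85). Insurer: $10,168 − $2,195.85 = $7,972.15.
#2 ($800): deductible already satisfied, so member's share is 15% × $800 = $120. Cost to member: $120. OOP to date $2,315.85. Insurer: $800 − $120 = $680.
#3 ($8,687): 15% coinsurance on $8,687 = $1,303.05. That would push OOP to $3,618.90, over the $2,700 cap, so member pays $2,700 − $2,315.85 = $384.15. Insurer: $8,687 − $384.15 = $8,302.85.

$8,302.85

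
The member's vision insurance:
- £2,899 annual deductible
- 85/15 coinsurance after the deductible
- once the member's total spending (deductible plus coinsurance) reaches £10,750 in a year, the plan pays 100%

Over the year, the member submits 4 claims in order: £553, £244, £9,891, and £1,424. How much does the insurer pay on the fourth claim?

£1,210.40

Bill 1, £553: all of it applies to the deductible. Member owes £553 (running OOP £553). Insurer: £553 − £553 = £0.
Bill 2, £244: fully absorbed by the deductible. Member owes £244 (running OOP £797). Plan pays £244 − £244 = £0.
Bill 3, £9,891: deductible takes £2,102, £7,789 remains; 15% of £7,789 = £1,168.35. Member pays £3,270.35; OOP now £4,067.35. Insurer: £9,891 − £3,270.35 = £6,620.65.
Bill 4, £1,424: 15% coinsurance on £1,424 = £213.60. Member owes £213.60 (running OOP £4,280.95). Plan pays £1,424 − £213.60 = £1,210.40.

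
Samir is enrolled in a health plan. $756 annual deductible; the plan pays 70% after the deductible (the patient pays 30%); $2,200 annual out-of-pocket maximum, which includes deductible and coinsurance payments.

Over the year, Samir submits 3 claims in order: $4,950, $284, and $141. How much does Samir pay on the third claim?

Claim 1 — $4,950: $756 finishes the deductible; $4,194 goes to coinsurance; patient's 30% is $1,258.20. Patient pays $2,014.20; OOP now $2,014.20.
Claim 2 — $284: deductible already satisfied, so patient's share is 30% × $284 = $85.20. Patient pays $85.20; OOP now $2,099.40.
Claim 3 — $141: deductible already satisfied, so patient's share is 30% × $141 = $42.30. Patient pays $42.30; OOP now $2,141.70.

$42.30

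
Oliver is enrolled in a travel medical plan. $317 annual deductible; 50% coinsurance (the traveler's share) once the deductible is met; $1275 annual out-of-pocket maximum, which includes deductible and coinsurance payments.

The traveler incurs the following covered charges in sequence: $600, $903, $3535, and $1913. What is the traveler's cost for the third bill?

Bill 1, $600: deductible takes $317, $283 remains; coinsurance $283 × 50% = $141.50. Traveler owes $458.50 (running OOP $458.50).
Bill 2, $903: deductible already satisfied, so traveler's share is 50% × $903 = $451.50. Traveler pays $451.50; OOP now $910.
Bill 3, $3535: deductible already satisfied, so traveler's share is 50% × $3535 = $1767.50. Adding that to $910 gives $2677.50, past the $1275 cap; traveler pays only $1275 − $910 = $365.

$365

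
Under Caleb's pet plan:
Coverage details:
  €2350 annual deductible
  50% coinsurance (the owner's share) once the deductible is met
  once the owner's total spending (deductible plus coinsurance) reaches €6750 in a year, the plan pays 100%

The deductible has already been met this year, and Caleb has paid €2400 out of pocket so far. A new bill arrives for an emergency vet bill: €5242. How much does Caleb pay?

With the deductible met, the entire €5242 is subject to coinsurance.
Owner's 50% share of €5242 is €2621.
Total out-of-pocket so far would be €2400 + €2621 = €5021, below the €6750 cap — no reduction.

€2621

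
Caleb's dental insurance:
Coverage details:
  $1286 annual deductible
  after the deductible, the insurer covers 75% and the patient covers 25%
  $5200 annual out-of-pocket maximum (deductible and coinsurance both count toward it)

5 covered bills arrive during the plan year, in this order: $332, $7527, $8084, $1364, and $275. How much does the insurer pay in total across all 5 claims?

#1 ($332): fully absorbed by the deductible. Patient pays $332; OOP now $332. Plan pays $332 − $332 = $0.
#2 ($7527): deductible takes $954, $6573 remains; 25% of $6573 = $1643.25. Patient pays $2597.25; OOP now $2929.25. Plan pays $7527 − $2597.25 = $4929.75.
#3 ($8084): 25% coinsurance on $8084 = $2021. Patient pays $2021; OOP now $4950.25. Plan pays $8084 − $2021 = $6063.
#4 ($1364): 25% coinsurance on $1364 = $341. OOP would hit $5291.25 > $5200, so the cap limits the patient to $5200 − $4950.25 = $249.75. Plan pays $1364 − $249.75 = $1114.25.
#5 ($275): 25% coinsurance on $275 = $68.75. OOP would hit $5268.75 > $5200, so the cap limits the patient to $5200 − $5200 = $0. Plan pays $275 − $0 = $275.
Insurer total = bills − patient's total = $17582 − $5200 = $12382.

$12382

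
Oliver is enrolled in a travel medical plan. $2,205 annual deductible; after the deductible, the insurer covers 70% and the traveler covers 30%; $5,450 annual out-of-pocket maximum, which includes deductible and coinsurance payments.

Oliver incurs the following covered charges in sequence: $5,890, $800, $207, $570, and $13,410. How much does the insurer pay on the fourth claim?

Bill 1, $5,890: $2,205 finishes the deductible; $3,685 goes to coinsurance; 30% of $3,685 = $1,105.50. Traveler owes $3,310.50 (running OOP $3,310.50). Plan pays $5,890 − $3,310.50 = $2,579.50.
Bill 2, $800: deductible already satisfied, so traveler's share is 30% × $800 = $240. Cost to traveler: $240. OOP to date $3,550.50. Plan pays $800 − $240 = $560.
Bill 3, $207: deductible met; 30% of $207 = $62.10. Cost to traveler: $62.10. OOP to date $3,612.60. Insurer: $207 − $62.10 = $144.90.
Bill 4, $570: 30% coinsurance on $570 = $171. Traveler pays $171; OOP now $3,783.60. Insurer: $570 − $171 = $399.

$399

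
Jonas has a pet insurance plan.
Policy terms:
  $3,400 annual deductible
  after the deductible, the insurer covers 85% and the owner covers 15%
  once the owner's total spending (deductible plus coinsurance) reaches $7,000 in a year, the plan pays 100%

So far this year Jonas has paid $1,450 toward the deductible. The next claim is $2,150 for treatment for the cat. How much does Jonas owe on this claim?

$1,980

Deductible still to meet: $3,400 − $1,450 = $1,950.
That leaves $2,150 − $1,950 = $200 for coinsurance.
15% of $200 = $30 falls to the owner.
So the owner owes $1,950 + $30 = $1,980 before any cap.
Total out-of-pocket so far would be $1,450 + $1,980 = $3,430, below the $7,000 cap — no reduction.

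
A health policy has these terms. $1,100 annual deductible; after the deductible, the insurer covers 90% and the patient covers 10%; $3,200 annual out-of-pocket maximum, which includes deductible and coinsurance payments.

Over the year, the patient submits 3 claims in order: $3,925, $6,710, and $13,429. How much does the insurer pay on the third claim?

Claim 1 — $3,925: deductible takes $1,100, $2,825 remains; patient's 10% is $282.50. Patient owes $1,382.50 (running OOP $1,382.50). Insurer: $3,925 − $1,382.50 = $2,542.50.
Claim 2 — $6,710: 10% coinsurance on $6,710 = $671. Patient owes $671 (running OOP $2,053.50). Insurer: $6,710 − $671 = $6,039.
Claim 3 — $13,429: 10% coinsurance on $13,429 = $1,342.90. Adding that to $2,053.50 gives $3,396.40, past the $3,200 cap; patient pays only $3,200 − $2,053.50 = $1,146.50. Plan pays $13,429 − $1,146.50 = $12,282.50.

$12,282.50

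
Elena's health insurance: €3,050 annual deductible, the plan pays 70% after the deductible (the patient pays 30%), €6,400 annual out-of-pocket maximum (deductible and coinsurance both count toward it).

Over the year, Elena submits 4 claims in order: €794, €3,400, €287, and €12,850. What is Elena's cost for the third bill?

€86.10

Claim 1 — €794: entire amount goes to the deductible. Patient owes €794 (running OOP €794).
Claim 2 — €3,400: €2,256 to deductible, leaving €1,144; patient's 30% is €343.20. Cost to patient: €2,599.20. OOP to date €3,393.20.
Claim 3 — €287: deductible already satisfied, so patient's share is 30% × €287 = €86.10. Patient owes €86.10 (running OOP €3,479.30).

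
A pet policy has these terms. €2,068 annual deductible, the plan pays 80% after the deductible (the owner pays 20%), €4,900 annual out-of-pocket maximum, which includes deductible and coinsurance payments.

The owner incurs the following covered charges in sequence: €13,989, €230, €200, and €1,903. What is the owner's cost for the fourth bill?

Bill 1, €13,989: €2,068 finishes the deductible; €11,921 goes to coinsurance; 20% of €11,921 = €2,384.20. Owner owes €4,452.20 (running OOP €4,452.20).
Bill 2, €230: deductible already satisfied, so owner's share is 20% × €230 = €46. Owner pays €46; OOP now €4,498.20.
Bill 3, €200: 20% coinsurance on €200 = €40. Owner pays €40; OOP now €4,538.20.
Bill 4, €1,903: 20% coinsurance on €1,903 = €380.60. Adding that to €4,538.20 gives €4,918.80, past the €4,900 cap; owner pays only €4,900 − €4,538.20 = €361.80.

€361.80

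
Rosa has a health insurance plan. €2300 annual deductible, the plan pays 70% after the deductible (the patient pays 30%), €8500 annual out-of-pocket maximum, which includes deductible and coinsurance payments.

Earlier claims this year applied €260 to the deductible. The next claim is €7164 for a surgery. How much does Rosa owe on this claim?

Deductible still to meet: €2300 − €260 = €2040.
That leaves €7164 − €2040 = €5124 for coinsurance.
Coinsurance: €5124 × 30% = €1537.20.
So the patient owes €2040 + €1537.20 = €3577.20 before any cap.
Total out-of-pocket so far would be €260 + €3577.20 = €3837.20, below the €8500 cap — no reduction.

€3577.20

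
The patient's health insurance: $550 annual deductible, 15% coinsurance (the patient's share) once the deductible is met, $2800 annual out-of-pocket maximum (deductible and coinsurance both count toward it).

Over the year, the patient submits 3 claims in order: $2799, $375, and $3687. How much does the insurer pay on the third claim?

Claim 1 ($2799): $550 to deductible, leaving $2249; 15% of $2249 = $337.35. Patient owes $887.35 (running OOP $887.35). Plan pays $2799 − $887.35 = $1911.65.
Claim 2 ($375): deductible met; 15% of $375 = $56.25. Patient owes $56.25 (running OOP $943.60). Insurer: $375 − $56.25 = $318.75.
Claim 3 ($3687): 15% coinsurance on $3687 = $553.05. Patient pays $553.05; OOP now $1496.65. Plan pays $3687 − $553.05 = $3133.95.

$3133.95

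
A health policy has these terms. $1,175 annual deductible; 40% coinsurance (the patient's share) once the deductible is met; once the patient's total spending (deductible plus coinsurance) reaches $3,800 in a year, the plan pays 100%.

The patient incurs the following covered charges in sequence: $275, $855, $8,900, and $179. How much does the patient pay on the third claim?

$2,670

Claim 1 — $275: all of it applies to the deductible. Cost to patient: $275. OOP to date $275.
Claim 2 — $855: entire amount goes to the deductible. Cost to patient: $855. OOP to date $1,130.
Claim 3 — $8,900: deductible takes $45, $8,855 remains; coinsurance $8,855 × 40% = $3,542. Claim cost before the cap: $45 + $3,542 = $3,587. That would push OOP to $4,717, over the $3,800 cap, so patient pays $3,800 − $1,130 = $2,670.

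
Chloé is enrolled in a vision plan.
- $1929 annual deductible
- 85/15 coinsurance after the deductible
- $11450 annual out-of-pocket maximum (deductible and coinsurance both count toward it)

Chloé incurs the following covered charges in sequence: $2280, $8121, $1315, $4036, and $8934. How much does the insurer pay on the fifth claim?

$7593.90

Claim 1 ($2280): deductible takes $1929, $351 remains; 15% of $351 = $52.65. Member owes $1981.65 (running OOP $1981.65). Insurer: $2280 − $1981.65 = $298.35.
Claim 2 ($8121): deductible already satisfied, so member's share is 15% × $8121 = $1218.15. Cost to member: $1218.15. OOP to date $3199.80. Insurer: $8121 − $1218.15 = $6902.85.
Claim 3 ($1315): deductible already satisfied, so member's share is 15% × $1315 = $197.25. Member owes $197.25 (running OOP $3397.05). Plan pays $1315 − $197.25 = $1117.75.
Claim 4 ($4036): 15% coinsurance on $4036 = $605.40. Member owes $605.40 (running OOP $4002.45). Plan pays $4036 − $605.40 = $3430.60.
Claim 5 ($8934): 15% coinsurance on $8934 = $1340.10. Member owes $1340.10 (running OOP $5342.55). Insurer: $8934 − $1340.10 = $7593.90.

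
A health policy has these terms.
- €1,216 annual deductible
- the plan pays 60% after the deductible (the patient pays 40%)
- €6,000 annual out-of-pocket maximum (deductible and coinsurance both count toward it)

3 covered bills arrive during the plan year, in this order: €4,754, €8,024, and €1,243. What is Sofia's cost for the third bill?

Claim 1 — €4,754: €1,216 to deductible, leaving €3,538; coinsurance €3,538 × 40% = €1,415.20. Patient owes €2,631.20 (running OOP €2,631.20).
Claim 2 — €8,024: 40% coinsurance on €8,024 = €3,209.60. Cost to patient: €3,209.60. OOP to date €5,840.80.
Claim 3 — €1,243: 40% coinsurance on €1,243 = €497.20. OOP would hit €6,338 > €6,000, so the cap limits the patient to €6,000 − €5,840.80 = €159.20.

€159.20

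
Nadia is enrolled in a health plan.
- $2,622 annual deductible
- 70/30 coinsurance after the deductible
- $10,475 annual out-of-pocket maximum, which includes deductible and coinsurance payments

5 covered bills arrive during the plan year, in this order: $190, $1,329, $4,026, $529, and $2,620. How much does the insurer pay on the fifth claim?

$1,834

Bill 1, $190: entire amount goes to the deductible. Patient owes $190 (running OOP $190). Insurer: $190 − $190 = $0.
Bill 2, $1,329: all of it applies to the deductible. Patient pays $1,329; OOP now $1,519. Insurer: $1,329 − $1,329 = $0.
Bill 3, $4,026: $1,103 to deductible, leaving $2,923; coinsurance $2,923 × 30% = $876.90. Patient owes $1,979.90 (running OOP $3,498.90). Plan pays $4,026 − $1,979.90 = $2,046.10.
Bill 4, $529: deductible met; 30% of $529 = $158.70. Cost to patient: $158.70. OOP to date $3,657.60. Insurer: $529 − $158.70 = $370.30.
Bill 5, $2,620: deductible met; 30% of $2,620 = $786. Patient owes $786 (running OOP $4,443.60). Insurer: $2,620 − $786 = $1,834.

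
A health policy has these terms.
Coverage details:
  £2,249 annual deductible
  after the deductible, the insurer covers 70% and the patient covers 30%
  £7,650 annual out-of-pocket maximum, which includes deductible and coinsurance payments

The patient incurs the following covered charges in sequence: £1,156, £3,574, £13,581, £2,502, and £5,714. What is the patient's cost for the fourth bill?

£582.40

Bill 1, £1,156: fully absorbed by the deductible. Cost to patient: £1,156. OOP to date £1,156.
Bill 2, £3,574: £1,093 finishes the deductible; £2,481 goes to coinsurance; patient's 30% is £744.30. Patient pays £1,837.30; OOP now £2,993.30.
Bill 3, £13,581: 30% coinsurance on £13,581 = £4,074.30. Patient owes £4,074.30 (running OOP £7,067.60).
Bill 4, £2,502: deductible met; 30% of £2,502 = £750.60. That would push OOP to £7,818.20, over the £7,650 cap, so patient pays £7,650 − £7,067.60 = £582.40.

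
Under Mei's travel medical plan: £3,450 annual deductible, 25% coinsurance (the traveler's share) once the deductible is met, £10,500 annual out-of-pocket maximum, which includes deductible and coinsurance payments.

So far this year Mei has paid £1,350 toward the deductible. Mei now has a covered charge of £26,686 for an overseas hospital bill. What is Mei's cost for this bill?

Deductible still to meet: £3,450 − £1,350 = £2,100.
The remaining £24,586 (= £26,686 − £2,100) moves to coinsurance.
25% of £24,586 = £6,146.50 falls to the traveler.
That puts the traveler's cost at £2,100 + £6,146.50 = £8,246.50 before any cap.
Year-to-date out-of-pocket becomes £1,350 + £8,246.50 = £9,596.50, still under the £10,500 maximum, so no cap applies.

£8,246.50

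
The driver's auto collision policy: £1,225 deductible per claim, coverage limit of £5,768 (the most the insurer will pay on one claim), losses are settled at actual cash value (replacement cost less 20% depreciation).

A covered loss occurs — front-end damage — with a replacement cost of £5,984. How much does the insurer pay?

£3,562.20

At 20% depreciation, ACV = £5,984 − £1,196.80 = £4,787.20.
After the deductible, £4,787.20 − £1,225 = £3,562.20 remains.
£3,562.20 is within the £5,768 limit, so the insurer pays £3,562.20.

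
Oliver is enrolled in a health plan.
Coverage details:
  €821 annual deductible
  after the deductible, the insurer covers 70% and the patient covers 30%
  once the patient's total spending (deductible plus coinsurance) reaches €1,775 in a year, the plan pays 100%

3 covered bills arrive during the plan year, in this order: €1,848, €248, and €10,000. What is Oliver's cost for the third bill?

€571.50

Bill 1, €1,848: €821 finishes the deductible; €1,027 goes to coinsurance; 30% of €1,027 = €308.10. Cost to patient: €1,129.10. OOP to date €1,129.10.
Bill 2, €248: 30% coinsurance on €248 = €74.40. Cost to patient: €74.40. OOP to date €1,203.50.
Bill 3, €10,000: deductible already satisfied, so patient's share is 30% × €10,000 = €3,000. Adding that to €1,203.50 gives €4,203.50, past the €1,775 cap; patient pays only €1,775 − €1,203.50 = €571.50.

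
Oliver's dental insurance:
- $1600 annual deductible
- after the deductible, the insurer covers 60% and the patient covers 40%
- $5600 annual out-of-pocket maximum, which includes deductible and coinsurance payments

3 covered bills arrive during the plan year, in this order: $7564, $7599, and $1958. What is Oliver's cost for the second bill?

#1 ($7564): $1600 finishes the deductible; $5964 goes to coinsurance; coinsurance $5964 × 40% = $2385.60. Cost to patient: $3985.60. OOP to date $3985.60.
#2 ($7599): deductible already satisfied, so patient's share is 40% × $7599 = $3039.60. Adding that to $3985.60 gives $7025.20, past the $5600 cap; patient pays only $5600 − $3985.60 = $1614.40.

$1614.40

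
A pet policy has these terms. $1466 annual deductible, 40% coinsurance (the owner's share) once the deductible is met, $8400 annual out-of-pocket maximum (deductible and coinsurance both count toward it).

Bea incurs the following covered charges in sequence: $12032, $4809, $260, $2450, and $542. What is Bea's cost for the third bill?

$104

Claim 1 — $12032: $1466 to deductible, leaving $10566; owner's 40% is $4226.40. Cost to owner: $5692.40. OOP to date $5692.40.
Claim 2 — $4809: deductible already satisfied, so owner's share is 40% × $4809 = $1923.60. Cost to owner: $1923.60. OOP to date $7616.
Claim 3 — $260: deductible met; 40% of $260 = $104. Owner pays $104; OOP now $7720.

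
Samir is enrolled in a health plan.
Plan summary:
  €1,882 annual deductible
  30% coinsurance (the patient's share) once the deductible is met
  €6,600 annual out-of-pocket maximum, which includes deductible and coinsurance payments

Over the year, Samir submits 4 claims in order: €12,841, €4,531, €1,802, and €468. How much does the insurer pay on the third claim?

Claim 1 (€12,841): deductible takes €1,882, €10,959 remains; 30% of €10,959 = €3,287.70. Cost to patient: €5,169.70. OOP to date €5,169.70. Plan pays €12,841 − €5,169.70 = €7,671.30.
Claim 2 (€4,531): 30% coinsurance on €4,531 = €1,359.30. Cost to patient: €1,359.30. OOP to date €6,529. Insurer: €4,531 − €1,359.30 = €3,171.70.
Claim 3 (€1,802): 30% coinsurance on €1,802 = €540.60. OOP would hit €7,069.60 > €6,600, so the cap limits the patient to €6,600 − €6,529 = €71. Plan pays €1,802 − €71 = €1,731.

€1,731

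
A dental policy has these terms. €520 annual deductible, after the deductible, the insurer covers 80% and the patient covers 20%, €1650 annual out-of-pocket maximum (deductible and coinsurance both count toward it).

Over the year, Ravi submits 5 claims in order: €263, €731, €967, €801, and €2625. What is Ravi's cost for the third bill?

€193.40

#1 (€263): all of it applies to the deductible. Cost to patient: €263. OOP to date €263.
#2 (€731): €257 finishes the deductible; €474 goes to coinsurance; coinsurance €474 × 20% = €94.80. Cost to patient: €351.80. OOP to date €614.80.
#3 (€967): deductible met; 20% of €967 = €193.40. Cost to patient: €193.40. OOP to date €808.20.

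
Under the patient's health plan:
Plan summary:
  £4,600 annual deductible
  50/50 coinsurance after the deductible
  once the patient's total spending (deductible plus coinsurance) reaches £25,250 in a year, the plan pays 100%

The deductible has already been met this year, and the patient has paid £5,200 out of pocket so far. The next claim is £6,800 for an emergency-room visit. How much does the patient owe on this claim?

With the deductible met, the entire £6,800 is subject to coinsurance.
50% of £6,800 = £3,400 falls to the patient.
Cumulative spending £5,200 + £3,400 = £8,600 stays under the £25,250 maximum.

£3,400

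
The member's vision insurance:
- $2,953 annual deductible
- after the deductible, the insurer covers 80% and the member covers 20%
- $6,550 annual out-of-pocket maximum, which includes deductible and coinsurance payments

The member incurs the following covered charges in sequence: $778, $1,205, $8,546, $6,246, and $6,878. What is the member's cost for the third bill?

Claim 1 ($778): entire amount goes to the deductible. Cost to member: $778. OOP to date $778.
Claim 2 ($1,205): entire amount goes to the deductible. Member pays $1,205; OOP now $1,983.
Claim 3 ($8,546): $970 to deductible, leaving $7,576; member's 20% is $1,515.20. Member pays $2,485.20; OOP now $4,468.20.

$2,485.20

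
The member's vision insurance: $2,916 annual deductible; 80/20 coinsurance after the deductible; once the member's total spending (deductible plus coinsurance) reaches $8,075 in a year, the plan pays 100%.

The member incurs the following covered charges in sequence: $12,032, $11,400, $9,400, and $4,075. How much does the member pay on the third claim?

$1,055.80

Bill 1, $12,032: deductible takes $2,916, $9,116 remains; member's 20% is $1,823.20. Member pays $4,739.20; OOP now $4,739.20.
Bill 2, $11,400: 20% coinsurance on $11,400 = $2,280. Cost to member: $2,280. OOP to date $7,019.20.
Bill 3, $9,400: deductible already satisfied, so member's share is 20% × $9,400 = $1,880. That would push OOP to $8,899.20, over the $8,075 cap, so member pays $8,075 − $7,019.20 = $1,055.80.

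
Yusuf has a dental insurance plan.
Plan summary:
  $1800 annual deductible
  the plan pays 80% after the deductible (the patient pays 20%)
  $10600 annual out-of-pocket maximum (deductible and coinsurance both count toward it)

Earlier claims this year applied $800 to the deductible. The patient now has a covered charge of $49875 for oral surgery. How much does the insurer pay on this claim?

$40075

$800 of the $1800 deductible is already met, leaving $1000.
That leaves $49875 − $1000 = $48875 for coinsurance.
Coinsurance: $48875 × 20% = $9775.
That puts the patient's cost at $1000 + $9775 = $10775 before any cap.
That would bring total out-of-pocket to $11575, past the $10600 cap. The patient is capped at $10600 − $800 = $9800 on this claim.
The plan picks up $49875 − $9800 = $40075.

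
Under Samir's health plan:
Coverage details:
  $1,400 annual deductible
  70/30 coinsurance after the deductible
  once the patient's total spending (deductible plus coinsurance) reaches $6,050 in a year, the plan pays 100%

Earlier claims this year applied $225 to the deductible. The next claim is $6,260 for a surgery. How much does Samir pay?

Deductible still to meet: $1,400 − $225 = $1,175.
The remaining $5,085 (= $6,260 − $1,175) moves to coinsurance.
30% of $5,085 = $1,525.50 falls to the patient.
Patient responsibility before any cap: $1,175 + $1,525.50 = $2,700.50.
Year-to-date out-of-pocket becomes $225 + $2,700.50 = $2,925.50, still under the $6,050 maximum, so no cap applies.

$2,700.50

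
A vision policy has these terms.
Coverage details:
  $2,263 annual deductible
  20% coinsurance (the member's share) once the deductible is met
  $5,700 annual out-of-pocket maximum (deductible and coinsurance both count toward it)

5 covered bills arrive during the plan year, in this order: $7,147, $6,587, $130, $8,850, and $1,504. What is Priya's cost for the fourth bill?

#1 ($7,147): $2,263 to deductible, leaving $4,884; 20% of $4,884 = $976.80. Cost to member: $3,239.80. OOP to date $3,239.80.
#2 ($6,587): deductible met; 20% of $6,587 = $1,317.40. Cost to member: $1,317.40. OOP to date $4,557.20.
#3 ($130): deductible already satisfied, so member's share is 20% × $130 = $26. Cost to member: $26. OOP to date $4,583.20.
#4 ($8,850): 20% coinsurance on $8,850 = $1,770. Adding that to $4,583.20 gives $6,353.20, past the $5,700 cap; member pays only $5,700 − $4,583.20 = $1,116.80.

$1,116.80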